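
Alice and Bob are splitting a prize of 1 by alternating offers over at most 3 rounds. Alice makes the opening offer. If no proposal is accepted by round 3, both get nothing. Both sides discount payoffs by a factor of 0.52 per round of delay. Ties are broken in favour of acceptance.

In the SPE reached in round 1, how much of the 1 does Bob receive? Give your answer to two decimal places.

0.25

Round 3 (Alice proposes): Bob will accept anything ≥ 0, so Alice offers 0 and keeps 1.
Round 2 (Bob proposes): Alice can get 1 next round, worth 0.52 × 1 = 0.52 now; Bob offers that and keeps 0.48.
Round 1 (Alice proposes): Bob can get 0.48 next round, worth 0.52 × 0.48 = 0.2496 now; Alice offers that and keeps 0.7504.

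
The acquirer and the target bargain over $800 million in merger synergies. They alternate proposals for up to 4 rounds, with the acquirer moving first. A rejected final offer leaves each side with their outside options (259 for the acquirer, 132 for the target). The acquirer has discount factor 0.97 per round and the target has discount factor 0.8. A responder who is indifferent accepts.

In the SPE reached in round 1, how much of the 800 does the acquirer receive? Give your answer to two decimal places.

Work backward from the last round.
Round 4 (the target proposes): the acquirer gets 259 if talks fail, so the target offers 259 and keeps 541.
Round 3 (the acquirer proposes): the target can get 541 next round, worth 0.8 × 541 = 432.8 now, so the acquirer offers 432.8, keeping 367.2.
Round 2 (the target proposes): the acquirer can get 367.2 next round, worth 0.97 × 367.2 = 356.184 now, so the target offers 356.184, keeping 443.816.
Round 1 (the acquirer proposes): the target can get 443.816 next round, worth 0.8 × 443.816 = 355.0528 now; the acquirer offers that and keeps 444.9472.

444.95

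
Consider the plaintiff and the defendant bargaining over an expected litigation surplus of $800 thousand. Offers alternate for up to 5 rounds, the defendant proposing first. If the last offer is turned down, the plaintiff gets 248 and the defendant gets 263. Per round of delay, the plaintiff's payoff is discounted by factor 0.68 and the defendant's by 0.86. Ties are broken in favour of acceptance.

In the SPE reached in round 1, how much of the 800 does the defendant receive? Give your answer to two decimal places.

594.49

Round 5 (the defendant proposes): the plaintiff gets 248 if talks fail, so the defendant offers 248 and keeps 552.
Round 4 (the plaintiff proposes): the defendant can get 552 next round, worth 0.86 × 552 = 474.72 now; the plaintiff offers that and keeps 325.28.
Round 3 (the defendant proposes): the plaintiff can get 325.28 next round, worth 0.68 × 325.28 = 221.1904 now, so the defendant offers 221.1904, keeping 578.8096.
Round 2 (the plaintiff proposes): the defendant can get 578.8096 next round, worth 0.86 × 578.8096 = 497.776256 now, so the plaintiff offers 497.776256, keeping 302.223744.
Round 1 (the defendant proposes): the plaintiff can get 302.223744 next round, worth 0.68 × 302.223744 = 205.51214592 now, so the defendant offers 205.51214592, keeping 594.48785408.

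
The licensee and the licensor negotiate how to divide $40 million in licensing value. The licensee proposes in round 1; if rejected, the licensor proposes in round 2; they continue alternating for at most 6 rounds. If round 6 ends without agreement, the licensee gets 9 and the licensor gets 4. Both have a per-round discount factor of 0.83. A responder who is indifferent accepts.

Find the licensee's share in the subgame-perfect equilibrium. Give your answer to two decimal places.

Round 6 (the licensor proposes): the licensee gets 9 if talks fail, so the licensor offers 9 and keeps 31.
Round 5 (the licensee proposes): the licensor can get 31 next round, worth 0.83 × 31 = 25.73 now. The licensee offers 25.73 and keeps 40 − 25.73 = 14.27.
Round 4 (the licensor proposes): the licensee can get 14.27 next round, worth 0.83 × 14.27 = 11.8441 now, so the licensor offers 11.8441, keeping 28.1559.
Round 3 (the licensee proposes): the licensor can get 28.1559 next round, worth 0.83 × 28.1559 = 23.369397 now. The licensee offers 23.369397 and keeps 40 − 23.369397 = 16.630603.
Round 2 (the licensor proposes): the licensee can get 16.630603 next round, worth 0.83 × 16.630603 = 13.80340049 now; the licensor offers that and keeps 26.19659951.
Round 1 (the licensee proposes): the licensor can get 26.19659951 next round, worth 0.83 × 26.19659951 = 21.7431775933 now, so the licensee offers 21.7431775933, keeping 18.2568224067.

18.26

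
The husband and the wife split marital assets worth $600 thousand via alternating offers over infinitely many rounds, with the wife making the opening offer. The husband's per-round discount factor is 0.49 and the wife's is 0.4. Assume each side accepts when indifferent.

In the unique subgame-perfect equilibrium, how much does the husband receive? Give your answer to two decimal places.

219.40

In a stationary SPE each proposer offers the other exactly their discounted continuation value.
If the wife keeps x when proposing and the husband keeps y when proposing, then x = 600 − 0.49y and y = 600 − 0.4x.
Solving: x = 600(1 − 0.49) / (1 − 0.4·0.49) = 306 / 0.804 ≈ 380.5970.
The husband gets 600 − 380.5970 ≈ 219.4030.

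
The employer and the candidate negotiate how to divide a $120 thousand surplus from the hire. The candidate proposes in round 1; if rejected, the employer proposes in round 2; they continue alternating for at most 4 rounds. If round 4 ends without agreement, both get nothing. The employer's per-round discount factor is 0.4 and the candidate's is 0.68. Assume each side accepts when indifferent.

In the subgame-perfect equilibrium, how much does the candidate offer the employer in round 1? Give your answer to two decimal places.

Round 4 (the employer proposes): rejection yields 0 for the candidate; the employer offers 0 and keeps 120.
Round 3 (the candidate proposes): the employer can get 120 next round, worth 0.4 × 120 = 48 now, so the candidate offers 48, keeping 72.
Round 2 (the employer proposes): the candidate can get 72 next round, worth 0.68 × 72 = 48.96 now. The employer offers 48.96 and keeps 120 − 48.96 = 71.04.
Round 1 (the candidate proposes): the employer can get 71.04 next round, worth 0.4 × 71.04 = 28.416 now. The candidate offers 28.416 and keeps 120 − 28.416 = 91.584.

28.42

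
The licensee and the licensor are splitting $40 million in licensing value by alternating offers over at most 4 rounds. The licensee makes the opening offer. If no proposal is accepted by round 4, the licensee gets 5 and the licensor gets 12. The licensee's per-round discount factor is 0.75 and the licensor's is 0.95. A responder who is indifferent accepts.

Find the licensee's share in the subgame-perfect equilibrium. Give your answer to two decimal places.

Work backward from the last round.
Round 4 (the licensor proposes): the licensee gets 5 if talks fail, so the licensor offers 5 and keeps 35.
Round 3 (the licensee proposes): the licensor can get 35 next round, worth 0.95 × 35 = 33.25 now; the licensee offers that and keeps 6.75.
Round 2 (the licensor proposes): the licensee can get 6.75 next round, worth 0.75 × 6.75 = 5.0625 now; the licensor offers that and keeps 34.9375.
Round 1 (the licensee proposes): the licensor can get 34.9375 next round, worth 0.95 × 34.9375 = 33.190625 now. The licensee offers 33.190625 and keeps 40 − 33.190625 = 6.809375.

6.81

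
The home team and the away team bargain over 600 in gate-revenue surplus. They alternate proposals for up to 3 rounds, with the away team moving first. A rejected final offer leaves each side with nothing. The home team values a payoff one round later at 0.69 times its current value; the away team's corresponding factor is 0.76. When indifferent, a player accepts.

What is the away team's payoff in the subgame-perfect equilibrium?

500.64

Round 3 (the away team proposes): rejection yields 0 for the home team; the away team offers 0 and keeps 600.
Round 2 (the home team proposes): the away team can get 600 next round, worth 0.76 × 600 = 456 now, so the home team offers 456, keeping 144.
Round 1 (the away team proposes): the home team can get 144 next round, worth 0.69 × 144 = 99.36 now; the away team offers that and keeps 500.64.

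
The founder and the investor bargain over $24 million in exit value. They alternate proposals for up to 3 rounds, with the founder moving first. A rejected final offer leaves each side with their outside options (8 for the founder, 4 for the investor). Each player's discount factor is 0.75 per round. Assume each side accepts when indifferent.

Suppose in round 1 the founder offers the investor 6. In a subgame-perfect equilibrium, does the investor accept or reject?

Round 3 (the founder proposes): the investor gets 4 if talks fail, so the founder offers 4 and keeps 20.
Round 2 (the investor proposes): the founder can get 20 next round, worth 0.75 × 20 = 15 now, so the investor offers 15, keeping 9.
So by rejecting in round 1, the investor gets 9 next round, worth 0.75 × 9 = 6.75 now.
Offer 6 < 6.75, so the investor rejects.

Reject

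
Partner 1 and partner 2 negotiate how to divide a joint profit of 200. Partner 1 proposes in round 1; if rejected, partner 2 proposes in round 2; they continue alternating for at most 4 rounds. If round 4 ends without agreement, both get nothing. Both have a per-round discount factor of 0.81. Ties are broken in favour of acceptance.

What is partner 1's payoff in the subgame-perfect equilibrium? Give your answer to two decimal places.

62.93

Solve by backward induction from round 4.
Round 4 (partner 2 proposes): rejection yields 0 for partner 1; partner 2 offers 0 and keeps 200.
Round 3 (partner 1 proposes): partner 2 can get 200 next round, worth 0.81 × 200 = 162 now. Partner 1 offers 162 and keeps 200 − 162 = 38.
Round 2 (partner 2 proposes): partner 1 can get 38 next round, worth 0.81 × 38 = 30.78 now, so partner 2 offers 30.78, keeping 169.22.
Round 1 (partner 1 proposes): partner 2 can get 169.22 next round, worth 0.81 × 169.22 = 137.0682 now; partner 1 offers that and keeps 62.9318.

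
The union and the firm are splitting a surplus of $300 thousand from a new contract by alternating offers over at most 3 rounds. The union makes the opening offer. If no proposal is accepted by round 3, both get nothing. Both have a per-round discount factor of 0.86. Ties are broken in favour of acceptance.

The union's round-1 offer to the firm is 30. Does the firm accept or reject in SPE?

Reject

Round 3 (the union proposes): the firm will accept anything ≥ 0, so the union offers 0 and keeps 300.
Round 2 (the firm proposes): the union can get 300 next round, worth 0.86 × 300 = 258 now; the firm offers that and keeps 42.
So by rejecting in round 1, the firm gets 42 next round, worth 0.86 × 42 = 36.12 now.
Offer 30 < 36.12, so the firm rejects.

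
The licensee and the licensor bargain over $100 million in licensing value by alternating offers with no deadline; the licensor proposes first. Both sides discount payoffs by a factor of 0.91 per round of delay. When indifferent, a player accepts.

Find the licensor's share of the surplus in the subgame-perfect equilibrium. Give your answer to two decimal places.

52.36

When the licensor proposes, the licensee accepts any offer worth at least 0.91 times what the licensee would get by proposing next round; and vice versa.
This gives x = 100 − 0.91y and y = 100 − 0.91x, where x and y are each side's share when it proposes.
Hence (1 − 0.91·0.91)x = 100(1 − 0.91), i.e. 0.1719·x = 9.
x ≈ 52.3560; the licensee's share is 100 − x ≈ 47.6440.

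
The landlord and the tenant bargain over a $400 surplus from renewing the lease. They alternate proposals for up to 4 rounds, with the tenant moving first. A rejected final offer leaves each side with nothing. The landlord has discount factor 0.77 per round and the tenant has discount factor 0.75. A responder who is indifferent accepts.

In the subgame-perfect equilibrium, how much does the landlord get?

254.87

Round 4 (the landlord proposes): the tenant will accept anything ≥ 0, so the landlord offers 0 and keeps 400.
Round 3 (the tenant proposes): the landlord can get 400 next round, worth 0.77 × 400 = 308 now, so the tenant offers 308, keeping 92.
Round 2 (the landlord proposes): the tenant can get 92 next round, worth 0.75 × 92 = 69 now, so the landlord offers 69, keeping 331.
Round 1 (the tenant proposes): the landlord can get 331 next round, worth 0.77 × 331 = 254.87 now, so the tenant offers 254.87, keeping 145.13.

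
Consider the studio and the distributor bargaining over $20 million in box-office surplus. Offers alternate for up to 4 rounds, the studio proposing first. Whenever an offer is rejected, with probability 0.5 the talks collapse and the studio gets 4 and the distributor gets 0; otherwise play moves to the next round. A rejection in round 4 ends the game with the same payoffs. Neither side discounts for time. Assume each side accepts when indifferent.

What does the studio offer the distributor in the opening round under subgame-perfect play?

6

Round 4 (the distributor proposes): the studio gets 4 if talks fail, so the distributor offers 4 and keeps 16.
Round 3 (the studio proposes): rejecting gives the distributor an expected 0.5 × 16 = 8, so the studio offers 8, keeping 12.
Round 2 (the distributor proposes): rejecting gives the studio an expected 0.5 × 12 + 0.5 × 4 = 8. The distributor offers 8 and keeps 20 − 8 = 12.
Round 1 (the studio proposes): rejecting gives the distributor an expected 0.5 × 12 = 6; the studio offers that and keeps 14.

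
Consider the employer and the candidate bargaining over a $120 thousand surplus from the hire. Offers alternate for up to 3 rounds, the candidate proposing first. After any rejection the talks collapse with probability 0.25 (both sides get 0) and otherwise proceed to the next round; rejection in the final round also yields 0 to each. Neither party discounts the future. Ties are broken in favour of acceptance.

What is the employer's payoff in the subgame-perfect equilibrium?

Round 3 (the candidate proposes): rejection yields 0 for the employer; the candidate offers 0 and keeps 120.
Round 2 (the employer proposes): rejecting gives the candidate an expected 0.75 × 120 = 90, so the employer offers 90, keeping 30.
Round 1 (the candidate proposes): rejecting gives the employer an expected 0.75 × 30 = 22.5. The candidate offers 22.5 and keeps 120 − 22.5 = 97.5.

22.5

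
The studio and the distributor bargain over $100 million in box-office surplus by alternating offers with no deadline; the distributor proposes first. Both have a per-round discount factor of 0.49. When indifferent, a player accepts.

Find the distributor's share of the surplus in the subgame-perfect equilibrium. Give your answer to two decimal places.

67.11

In a stationary SPE each proposer offers the other exactly their discounted continuation value.
If the distributor keeps x when proposing and the studio keeps y when proposing, then x = 100 − 0.49y and y = 100 − 0.49x.
Solving: x = 100(1 − 0.49) / (1 − 0.49·0.49) = 51 / 0.7599 ≈ 67.1141.
The studio gets 100 − 67.1141 ≈ 32.8859.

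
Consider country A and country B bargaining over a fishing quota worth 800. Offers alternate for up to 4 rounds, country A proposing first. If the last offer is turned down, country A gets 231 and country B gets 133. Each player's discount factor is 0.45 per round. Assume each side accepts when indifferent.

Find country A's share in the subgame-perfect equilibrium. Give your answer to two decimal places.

550.15

Round 4 (country B proposes): country A gets 231 if talks fail, so country B offers 231 and keeps 569.
Round 3 (country A proposes): country B can get 569 next round, worth 0.45 × 569 = 256.05 now, so country A offers 256.05, keeping 543.95.
Round 2 (country B proposes): country A can get 543.95 next round, worth 0.45 × 543.95 = 244.7775 now. Country B offers 244.7775 and keeps 800 − 244.7775 = 555.2225.
Round 1 (country A proposes): country B can get 555.2225 next round, worth 0.45 × 555.2225 = 249.850125 now; country A offers that and keeps 550.149875.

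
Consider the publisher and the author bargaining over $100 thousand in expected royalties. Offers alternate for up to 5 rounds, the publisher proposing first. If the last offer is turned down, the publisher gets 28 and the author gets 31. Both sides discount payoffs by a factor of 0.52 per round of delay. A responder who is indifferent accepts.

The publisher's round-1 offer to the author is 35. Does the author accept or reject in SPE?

Round 5 (the publisher proposes): the author gets 31 if talks fail, so the publisher offers 31 and keeps 69.
Round 4 (the author proposes): the publisher can get 69 next round, worth 0.52 × 69 = 35.88 now. The author offers 35.88 and keeps 100 − 35.88 = 64.12.
Round 3 (the publisher proposes): the author can get 64.12 next round, worth 0.52 × 64.12 = 33.3424 now; the publisher offers that and keeps 66.6576.
Round 2 (the author proposes): the publisher can get 66.6576 next round, worth 0.52 × 66.6576 = 34.661952 now, so the author offers 34.661952, keeping 65.338048.
So by rejecting in round 1, the author gets 65.338048 next round, worth 0.52 × 65.338048 = 33.97578496 now.
Offer 35 ≥ 33.97578496, so the author accepts.

Accept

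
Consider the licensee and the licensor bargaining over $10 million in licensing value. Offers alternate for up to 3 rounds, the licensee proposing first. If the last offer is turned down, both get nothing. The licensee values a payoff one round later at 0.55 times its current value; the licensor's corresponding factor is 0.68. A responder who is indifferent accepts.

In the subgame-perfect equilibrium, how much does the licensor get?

3.06

Round 3 (the licensee proposes): the licensor will accept anything ≥ 0, so the licensee offers 0 and keeps 10.
Round 2 (the licensor proposes): the licensee can get 10 next round, worth 0.55 × 10 = 5.5 now; the licensor offers that and keeps 4.5.
Round 1 (the licensee proposes): the licensor can get 4.5 next round, worth 0.68 × 4.5 = 3.06 now, so the licensee offers 3.06, keeping 6.94.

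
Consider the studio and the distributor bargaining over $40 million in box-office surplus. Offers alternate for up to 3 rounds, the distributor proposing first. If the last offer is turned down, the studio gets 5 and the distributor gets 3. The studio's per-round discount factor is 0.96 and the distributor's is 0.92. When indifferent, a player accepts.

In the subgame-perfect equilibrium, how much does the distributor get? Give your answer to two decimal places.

32.51

Solve by backward induction from round 3.
Round 3 (the distributor proposes): the studio gets 5 if talks fail, so the distributor offers 5 and keeps 35.
Round 2 (the studio proposes): the distributor can get 35 next round, worth 0.92 × 35 = 32.2 now. The studio offers 32.2 and keeps 40 − 32.2 = 7.8.
Round 1 (the distributor proposes): the studio can get 7.8 next round, worth 0.96 × 7.8 = 7.488 now, so the distributor offers 7.488, keeping 32.512.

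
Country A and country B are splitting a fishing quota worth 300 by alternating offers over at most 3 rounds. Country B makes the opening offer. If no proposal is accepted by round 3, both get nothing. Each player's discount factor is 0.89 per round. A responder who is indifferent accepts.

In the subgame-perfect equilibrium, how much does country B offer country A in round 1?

Round 3 (country B proposes): rejection yields 0 for country A; country B offers 0 and keeps 300.
Round 2 (country A proposes): country B can get 300 next round, worth 0.89 × 300 = 267 now, so country A offers 267, keeping 33.
Round 1 (country B proposes): country A can get 33 next round, worth 0.89 × 33 = 29.37 now; country B offers that and keeps 270.63.

29.37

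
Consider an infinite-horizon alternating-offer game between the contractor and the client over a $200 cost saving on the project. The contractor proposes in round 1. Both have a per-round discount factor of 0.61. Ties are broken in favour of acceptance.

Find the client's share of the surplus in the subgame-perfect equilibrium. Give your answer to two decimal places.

When the contractor proposes, the client accepts any offer worth at least 0.61 times what the client would get by proposing next round; and vice versa.
This gives x = 200 − 0.61y and y = 200 − 0.61x, where x and y are each side's share when it proposes.
Hence (1 − 0.61·0.61)x = 200(1 − 0.61), i.e. 0.6279·x = 78.
x ≈ 124.2236; the client's share is 200 − x ≈ 75.7764.

75.78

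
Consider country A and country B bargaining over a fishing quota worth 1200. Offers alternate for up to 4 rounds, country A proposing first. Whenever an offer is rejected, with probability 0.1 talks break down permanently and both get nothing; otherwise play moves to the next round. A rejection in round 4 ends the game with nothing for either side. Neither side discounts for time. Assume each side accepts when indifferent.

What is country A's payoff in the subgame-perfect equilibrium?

217.2

Round 4 (country B proposes): country A will accept anything ≥ 0, so country B offers 0 and keeps 1200.
Round 3 (country A proposes): rejecting gives country B an expected 0.9 × 1200 = 1080, so country A offers 1080, keeping 120.
Round 2 (country B proposes): rejecting gives country A an expected 0.9 × 120 = 108; country B offers that and keeps 1092.
Round 1 (country A proposes): rejecting gives country B an expected 0.9 × 1092 = 982.8, so country A offers 982.8, keeping 217.2.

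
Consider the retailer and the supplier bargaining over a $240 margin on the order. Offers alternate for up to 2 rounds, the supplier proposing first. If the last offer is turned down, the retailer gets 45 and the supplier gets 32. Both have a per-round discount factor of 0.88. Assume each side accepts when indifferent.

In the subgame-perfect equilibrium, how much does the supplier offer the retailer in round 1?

Round 2 (the retailer proposes): the supplier gets 32 if talks fail, so the retailer offers 32 and keeps 208.
Round 1 (the supplier proposes): the retailer can get 208 next round, worth 0.88 × 208 = 183.04 now, so the supplier offers 183.04, keeping 56.96.

183.04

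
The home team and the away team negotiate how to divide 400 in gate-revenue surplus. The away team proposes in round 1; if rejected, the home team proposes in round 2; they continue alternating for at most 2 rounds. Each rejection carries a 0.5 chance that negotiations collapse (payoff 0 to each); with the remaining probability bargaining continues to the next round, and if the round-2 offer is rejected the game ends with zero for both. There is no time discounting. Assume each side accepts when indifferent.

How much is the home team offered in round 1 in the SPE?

By backward induction:
Round 2 (the home team proposes): rejection yields 0 for the away team; the home team offers 0 and keeps 400.
Round 1 (the away team proposes): rejecting gives the home team an expected 0.5 × 400 = 200. The away team offers 200 and keeps 400 − 200 = 200.

200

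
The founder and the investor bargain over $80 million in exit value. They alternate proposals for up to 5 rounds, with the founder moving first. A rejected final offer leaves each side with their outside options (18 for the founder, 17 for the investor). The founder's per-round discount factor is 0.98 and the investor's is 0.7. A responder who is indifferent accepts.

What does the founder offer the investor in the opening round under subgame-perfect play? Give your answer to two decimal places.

Round 5 (the founder proposes): the investor gets 17 if talks fail, so the founder offers 17 and keeps 63.
Round 4 (the investor proposes): the founder can get 63 next round, worth 0.98 × 63 = 61.74 now. The investor offers 61.74 and keeps 80 − 61.74 = 18.26.
Round 3 (the founder proposes): the investor can get 18.26 next round, worth 0.7 × 18.26 = 12.782 now, so the founder offers 12.782, keeping 67.218.
Round 2 (the investor proposes): the founder can get 67.218 next round, worth 0.98 × 67.218 = 65.87364 now. The investor offers 65.87364 and keeps 80 − 65.87364 = 14.12636.
Round 1 (the founder proposes): the investor can get 14.12636 next round, worth 0.7 × 14.12636 = 9.888452 now, so the founder offers 9.888452, keeping 70.111548.

9.89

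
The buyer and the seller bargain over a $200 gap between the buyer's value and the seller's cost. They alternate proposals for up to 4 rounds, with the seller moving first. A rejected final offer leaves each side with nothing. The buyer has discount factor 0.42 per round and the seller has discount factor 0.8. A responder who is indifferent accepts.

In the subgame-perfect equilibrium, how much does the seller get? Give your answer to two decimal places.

154.98

Round 4 (the buyer proposes): the seller will accept anything ≥ 0, so the buyer offers 0 and keeps 200.
Round 3 (the seller proposes): the buyer can get 200 next round, worth 0.42 × 200 = 84 now, so the seller offers 84, keeping 116.
Round 2 (the buyer proposes): the seller can get 116 next round, worth 0.8 × 116 = 92.8 now; the buyer offers that and keeps 107.2.
Round 1 (the seller proposes): the buyer can get 107.2 next round, worth 0.42 × 107.2 = 45.024 now. The seller offers 45.024 and keeps 200 − 45.024 = 154.976.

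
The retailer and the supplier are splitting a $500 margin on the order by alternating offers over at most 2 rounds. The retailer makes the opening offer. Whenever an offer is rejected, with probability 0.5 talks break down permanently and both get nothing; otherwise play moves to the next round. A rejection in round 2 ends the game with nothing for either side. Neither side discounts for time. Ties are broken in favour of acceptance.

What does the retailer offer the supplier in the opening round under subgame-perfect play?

Round 2 (the supplier proposes): the retailer will accept anything ≥ 0, so the supplier offers 0 and keeps 500.
Round 1 (the retailer proposes): rejecting gives the supplier an expected 0.5 × 500 = 250; the retailer offers that and keeps 250.

250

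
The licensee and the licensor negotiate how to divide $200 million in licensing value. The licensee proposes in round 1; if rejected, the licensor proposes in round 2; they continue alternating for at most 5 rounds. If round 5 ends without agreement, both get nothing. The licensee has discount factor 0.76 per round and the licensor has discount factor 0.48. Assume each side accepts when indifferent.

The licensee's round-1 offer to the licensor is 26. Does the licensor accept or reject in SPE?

Round 5 (the licensee proposes): rejection yields 0 for the licensor; the licensee offers 0 and keeps 200.
Round 4 (the licensor proposes): the licensee can get 200 next round, worth 0.76 × 200 = 152 now, so the licensor offers 152, keeping 48.
Round 3 (the licensee proposes): the licensor can get 48 next round, worth 0.48 × 48 = 23.04 now; the licensee offers that and keeps 176.96.
Round 2 (the licensor proposes): the licensee can get 176.96 next round, worth 0.76 × 176.96 = 134.4896 now. The licensor offers 134.4896 and keeps 200 − 134.4896 = 65.5104.
So by rejecting in round 1, the licensor gets 65.5104 next round, worth 0.48 × 65.5104 = 31.444992 now.
Offer 26 < 31.444992, so the licensor rejects.

Reject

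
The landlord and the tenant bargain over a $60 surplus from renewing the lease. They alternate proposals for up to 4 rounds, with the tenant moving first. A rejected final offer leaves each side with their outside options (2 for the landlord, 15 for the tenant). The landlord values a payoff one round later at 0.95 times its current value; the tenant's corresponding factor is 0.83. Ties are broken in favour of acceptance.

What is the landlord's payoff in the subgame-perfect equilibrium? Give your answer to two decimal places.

Round 4 (the landlord proposes): the tenant gets 15 if talks fail, so the landlord offers 15 and keeps 45.
Round 3 (the tenant proposes): the landlord can get 45 next round, worth 0.95 × 45 = 42.75 now, so the tenant offers 42.75, keeping 17.25.
Round 2 (the landlord proposes): the tenant can get 17.25 next round, worth 0.83 × 17.25 = 14.3175 now, so the landlord offers 14.3175, keeping 45.6825.
Round 1 (the tenant proposes): the landlord can get 45.6825 next round, worth 0.95 × 45.6825 = 43.398375 now, so the tenant offers 43.398375, keeping 16.601625.

43.40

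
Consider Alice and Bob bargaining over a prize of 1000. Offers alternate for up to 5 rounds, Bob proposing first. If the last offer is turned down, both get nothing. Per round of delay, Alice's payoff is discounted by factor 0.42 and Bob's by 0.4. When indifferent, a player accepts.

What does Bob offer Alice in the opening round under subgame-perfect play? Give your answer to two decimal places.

Round 5 (Bob proposes): rejection yields 0 for Alice; Bob offers 0 and keeps 1000.
Round 4 (Alice proposes): Bob can get 1000 next round, worth 0.4 × 1000 = 400 now, so Alice offers 400, keeping 600.
Round 3 (Bob proposes): Alice can get 600 next round, worth 0.42 × 600 = 252 now. Bob offers 252 and keeps 1000 − 252 = 748.
Round 2 (Alice proposes): Bob can get 748 next round, worth 0.4 × 748 = 299.2 now, so Alice offers 299.2, keeping 700.8.
Round 1 (Bob proposes): Alice can get 700.8 next round, worth 0.42 × 700.8 = 294.336 now, so Bob offers 294.336, keeping 705.664.

294.34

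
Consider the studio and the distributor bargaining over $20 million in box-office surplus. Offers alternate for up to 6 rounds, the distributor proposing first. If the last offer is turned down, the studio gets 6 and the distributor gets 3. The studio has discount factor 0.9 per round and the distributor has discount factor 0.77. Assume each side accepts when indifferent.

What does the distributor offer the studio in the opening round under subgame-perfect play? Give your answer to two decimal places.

Round 6 (the studio proposes): the distributor gets 3 if talks fail, so the studio offers 3 and keeps 17.
Round 5 (the distributor proposes): the studio can get 17 next round, worth 0.9 × 17 = 15.3 now. The distributor offers 15.3 and keeps 20 − 15.3 = 4.7.
Round 4 (the studio proposes): the distributor can get 4.7 next round, worth 0.77 × 4.7 = 3.619 now. The studio offers 3.619 and keeps 20 − 3.619 = 16.381.
Round 3 (the distributor proposes): the studio can get 16.381 next round, worth 0.9 × 16.381 = 14.7429 now. The distributor offers 14.7429 and keeps 20 − 14.7429 = 5.2571.
Round 2 (the studio proposes): the distributor can get 5.2571 next round, worth 0.77 × 5.2571 = 4.047967 now, so the studio offers 4.047967, keeping 15.952033.
Round 1 (the distributor proposes): the studio can get 15.952033 next round, worth 0.9 × 15.952033 = 14.3568297 now; the distributor offers that and keeps 5.6431703.

14.36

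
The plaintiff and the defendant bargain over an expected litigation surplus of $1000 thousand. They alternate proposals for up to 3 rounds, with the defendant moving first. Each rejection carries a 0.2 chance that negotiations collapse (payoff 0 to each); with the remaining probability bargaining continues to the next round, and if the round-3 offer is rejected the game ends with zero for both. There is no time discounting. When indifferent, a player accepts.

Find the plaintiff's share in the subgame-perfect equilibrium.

160

Round 3 (the defendant proposes): the plaintiff will accept anything ≥ 0, so the defendant offers 0 and keeps 1000.
Round 2 (the plaintiff proposes): rejecting gives the defendant an expected 0.8 × 1000 = 800. The plaintiff offers 800 and keeps 1000 − 800 = 200.
Round 1 (the defendant proposes): rejecting gives the plaintiff an expected 0.8 × 200 = 160. The defendant offers 160 and keeps 1000 − 160 = 840.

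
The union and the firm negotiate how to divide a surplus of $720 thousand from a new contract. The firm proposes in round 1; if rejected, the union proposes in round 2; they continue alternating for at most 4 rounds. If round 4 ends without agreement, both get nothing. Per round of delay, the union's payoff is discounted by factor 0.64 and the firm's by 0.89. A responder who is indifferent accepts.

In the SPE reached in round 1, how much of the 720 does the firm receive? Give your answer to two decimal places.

Round 4 (the union proposes): rejection yields 0 for the firm; the union offers 0 and keeps 720.
Round 3 (the firm proposes): the union can get 720 next round, worth 0.64 × 720 = 460.8 now, so the firm offers 460.8, keeping 259.2.
Round 2 (the union proposes): the firm can get 259.2 next round, worth 0.89 × 259.2 = 230.688 now. The union offers 230.688 and keeps 720 − 230.688 = 489.312.
Round 1 (the firm proposes): the union can get 489.312 next round, worth 0.64 × 489.312 = 313.15968 now, so the firm offers 313.15968, keeping 406.84032.

406.84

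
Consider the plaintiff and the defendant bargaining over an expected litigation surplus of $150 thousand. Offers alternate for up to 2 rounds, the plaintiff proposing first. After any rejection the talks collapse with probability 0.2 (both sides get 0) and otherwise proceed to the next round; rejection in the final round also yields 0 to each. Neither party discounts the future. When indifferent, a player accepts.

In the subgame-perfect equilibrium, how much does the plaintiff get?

30

By backward induction:
Round 2 (the defendant proposes): rejection yields 0 for the plaintiff; the defendant offers 0 and keeps 150.
Round 1 (the plaintiff proposes): rejecting gives the defendant an expected 0.8 × 150 = 120, so the plaintiff offers 120, keeping 30.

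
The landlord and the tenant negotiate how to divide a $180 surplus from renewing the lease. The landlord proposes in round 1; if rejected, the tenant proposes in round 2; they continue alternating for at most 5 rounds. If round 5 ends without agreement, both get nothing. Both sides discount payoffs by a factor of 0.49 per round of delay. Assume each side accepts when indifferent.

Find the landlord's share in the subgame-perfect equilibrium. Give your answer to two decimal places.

124.22

Round 5 (the landlord proposes): rejection yields 0 for the tenant; the landlord offers 0 and keeps 180.
Round 4 (the tenant proposes): the landlord can get 180 next round, worth 0.49 × 180 = 88.2 now, so the tenant offers 88.2, keeping 91.8.
Round 3 (the landlord proposes): the tenant can get 91.8 next round, worth 0.49 × 91.8 = 44.982 now; the landlord offers that and keeps 135.018.
Round 2 (the tenant proposes): the landlord can get 135.018 next round, worth 0.49 × 135.018 = 66.15882 now, so the tenant offers 66.15882, keeping 113.84118.
Round 1 (the landlord proposes): the tenant can get 113.84118 next round, worth 0.49 × 113.84118 = 55.7821782 now; the landlord offers that and keeps 124.2178218.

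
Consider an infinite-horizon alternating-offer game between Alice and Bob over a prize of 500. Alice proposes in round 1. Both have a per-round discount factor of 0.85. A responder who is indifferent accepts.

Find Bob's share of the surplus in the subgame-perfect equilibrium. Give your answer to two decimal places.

229.73

When Alice proposes, Bob accepts any offer worth at least 0.85 times what Bob would get by proposing next round; and vice versa.
This gives x = 500 − 0.85y and y = 500 − 0.85x, where x and y are each side's share when it proposes.
Hence (1 − 0.85·0.85)x = 500(1 − 0.85), i.e. 0.2775·x = 75.
x ≈ 270.2703; Bob's share is 500 − x ≈ 229.7297.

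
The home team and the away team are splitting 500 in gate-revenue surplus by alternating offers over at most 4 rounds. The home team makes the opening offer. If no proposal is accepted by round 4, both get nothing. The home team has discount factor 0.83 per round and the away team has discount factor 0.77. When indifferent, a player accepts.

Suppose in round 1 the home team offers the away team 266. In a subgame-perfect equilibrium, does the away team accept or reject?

Work out the away team's continuation value if the offer is rejected.
Round 4 (the away team proposes): rejection yields 0 for the home team; the away team offers 0 and keeps 500.
Round 3 (the home team proposes): the away team can get 500 next round, worth 0.77 × 500 = 385 now, so the home team offers 385, keeping 115.
Round 2 (the away team proposes): the home team can get 115 next round, worth 0.83 × 115 = 95.45 now, so the away team offers 95.45, keeping 404.55.
So by rejecting in round 1, the away team gets 404.55 next round, worth 0.77 × 404.55 = 311.5035 now.
Offer 266 < 311.5035, so the away team rejects.

Reject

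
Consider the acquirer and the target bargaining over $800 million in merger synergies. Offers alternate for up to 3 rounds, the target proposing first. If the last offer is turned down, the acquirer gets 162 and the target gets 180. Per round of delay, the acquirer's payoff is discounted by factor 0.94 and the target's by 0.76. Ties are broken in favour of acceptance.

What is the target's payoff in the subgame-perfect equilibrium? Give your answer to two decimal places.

503.79

Solve by backward induction from round 3.
Round 3 (the target proposes): the acquirer gets 162 if talks fail, so the target offers 162 and keeps 638.
Round 2 (the acquirer proposes): the target can get 638 next round, worth 0.76 × 638 = 484.88 now; the acquirer offers that and keeps 315.12.
Round 1 (the target proposes): the acquirer can get 315.12 next round, worth 0.94 × 315.12 = 296.2128 now; the target offers that and keeps 503.7872.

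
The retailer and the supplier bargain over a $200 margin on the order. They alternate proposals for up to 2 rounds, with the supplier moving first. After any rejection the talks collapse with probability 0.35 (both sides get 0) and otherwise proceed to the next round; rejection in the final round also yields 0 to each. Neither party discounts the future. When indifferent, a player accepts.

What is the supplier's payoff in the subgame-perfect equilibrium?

By backward induction:
Round 2 (the retailer proposes): rejection yields 0 for the supplier; the retailer offers 0 and keeps 200.
Round 1 (the supplier proposes): rejecting gives the retailer an expected 0.65 × 200 = 130. The supplier offers 130 and keeps 200 − 130 = 70.

70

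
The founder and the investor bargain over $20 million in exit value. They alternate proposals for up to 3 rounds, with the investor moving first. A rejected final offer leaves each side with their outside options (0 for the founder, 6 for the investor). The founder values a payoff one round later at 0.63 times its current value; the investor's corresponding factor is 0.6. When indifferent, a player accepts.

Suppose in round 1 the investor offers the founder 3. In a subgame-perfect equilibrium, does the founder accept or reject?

Work out the founder's continuation value if the offer is rejected.
Round 3 (the investor proposes): rejection yields 0 for the founder; the investor offers 0 and keeps 20.
Round 2 (the founder proposes): the investor can get 20 next round, worth 0.6 × 20 = 12 now. The founder offers 12 and keeps 20 − 12 = 8.
So by rejecting in round 1, the founder gets 8 next round, worth 0.63 × 8 = 5.04 now.
Offer 3 < 5.04, so the founder rejects.

Reject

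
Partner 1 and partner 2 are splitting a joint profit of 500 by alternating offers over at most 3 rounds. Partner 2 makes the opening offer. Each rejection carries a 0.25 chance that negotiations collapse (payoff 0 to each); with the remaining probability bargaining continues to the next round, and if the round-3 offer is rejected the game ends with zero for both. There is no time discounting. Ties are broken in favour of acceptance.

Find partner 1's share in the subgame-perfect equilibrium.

Round 3 (partner 2 proposes): rejection yields 0 for partner 1; partner 2 offers 0 and keeps 500.
Round 2 (partner 1 proposes): rejecting gives partner 2 an expected 0.75 × 500 = 375; partner 1 offers that and keeps 125.
Round 1 (partner 2 proposes): rejecting gives partner 1 an expected 0.75 × 125 = 93.75, so partner 2 offers 93.75, keeping 406.25.

93.75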